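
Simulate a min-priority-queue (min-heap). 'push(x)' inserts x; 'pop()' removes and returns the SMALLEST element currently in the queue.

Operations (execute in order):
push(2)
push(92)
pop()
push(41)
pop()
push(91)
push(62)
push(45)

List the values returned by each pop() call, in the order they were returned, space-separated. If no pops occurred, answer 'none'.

push(2): heap contents = [2]
push(92): heap contents = [2, 92]
pop() → 2: heap contents = [92]
push(41): heap contents = [41, 92]
pop() → 41: heap contents = [92]
push(91): heap contents = [91, 92]
push(62): heap contents = [62, 91, 92]
push(45): heap contents = [45, 62, 91, 92]

Answer: 2 41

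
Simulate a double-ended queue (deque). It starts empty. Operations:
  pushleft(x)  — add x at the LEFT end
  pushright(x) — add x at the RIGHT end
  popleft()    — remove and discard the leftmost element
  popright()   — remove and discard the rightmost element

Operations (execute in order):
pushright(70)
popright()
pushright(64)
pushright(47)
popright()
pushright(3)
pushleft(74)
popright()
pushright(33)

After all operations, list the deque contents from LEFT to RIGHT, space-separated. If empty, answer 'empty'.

Answer: 74 64 33

Derivation:
pushright(70): [70]
popright(): []
pushright(64): [64]
pushright(47): [64, 47]
popright(): [64]
pushright(3): [64, 3]
pushleft(74): [74, 64, 3]
popright(): [74, 64]
pushright(33): [74, 64, 33]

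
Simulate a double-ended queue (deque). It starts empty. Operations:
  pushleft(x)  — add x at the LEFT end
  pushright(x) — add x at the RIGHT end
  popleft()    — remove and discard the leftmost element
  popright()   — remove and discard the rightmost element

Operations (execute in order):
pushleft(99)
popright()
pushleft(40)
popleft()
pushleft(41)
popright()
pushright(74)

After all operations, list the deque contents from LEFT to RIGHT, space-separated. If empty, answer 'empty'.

Answer: 74

Derivation:
pushleft(99): [99]
popright(): []
pushleft(40): [40]
popleft(): []
pushleft(41): [41]
popright(): []
pushright(74): [74]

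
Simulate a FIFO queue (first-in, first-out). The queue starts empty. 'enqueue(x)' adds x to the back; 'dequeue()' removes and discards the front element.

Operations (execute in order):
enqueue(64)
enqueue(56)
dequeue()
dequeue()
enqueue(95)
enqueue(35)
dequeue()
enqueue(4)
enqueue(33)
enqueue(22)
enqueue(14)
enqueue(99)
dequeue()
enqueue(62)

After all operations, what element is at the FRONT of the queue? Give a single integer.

Answer: 4

Derivation:
enqueue(64): queue = [64]
enqueue(56): queue = [64, 56]
dequeue(): queue = [56]
dequeue(): queue = []
enqueue(95): queue = [95]
enqueue(35): queue = [95, 35]
dequeue(): queue = [35]
enqueue(4): queue = [35, 4]
enqueue(33): queue = [35, 4, 33]
enqueue(22): queue = [35, 4, 33, 22]
enqueue(14): queue = [35, 4, 33, 22, 14]
enqueue(99): queue = [35, 4, 33, 22, 14, 99]
dequeue(): queue = [4, 33, 22, 14, 99]
enqueue(62): queue = [4, 33, 22, 14, 99, 62]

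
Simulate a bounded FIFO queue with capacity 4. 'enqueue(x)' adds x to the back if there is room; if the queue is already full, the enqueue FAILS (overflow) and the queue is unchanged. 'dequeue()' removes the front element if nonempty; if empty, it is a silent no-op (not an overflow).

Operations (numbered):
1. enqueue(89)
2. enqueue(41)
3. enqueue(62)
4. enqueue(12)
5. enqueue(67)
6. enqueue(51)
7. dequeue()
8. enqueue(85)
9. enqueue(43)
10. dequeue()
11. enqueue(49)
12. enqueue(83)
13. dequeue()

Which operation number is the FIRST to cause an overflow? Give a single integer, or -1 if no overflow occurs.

Answer: 5

Derivation:
1. enqueue(89): size=1
2. enqueue(41): size=2
3. enqueue(62): size=3
4. enqueue(12): size=4
5. enqueue(67): size=4=cap → OVERFLOW (fail)
6. enqueue(51): size=4=cap → OVERFLOW (fail)
7. dequeue(): size=3
8. enqueue(85): size=4
9. enqueue(43): size=4=cap → OVERFLOW (fail)
10. dequeue(): size=3
11. enqueue(49): size=4
12. enqueue(83): size=4=cap → OVERFLOW (fail)
13. dequeue(): size=3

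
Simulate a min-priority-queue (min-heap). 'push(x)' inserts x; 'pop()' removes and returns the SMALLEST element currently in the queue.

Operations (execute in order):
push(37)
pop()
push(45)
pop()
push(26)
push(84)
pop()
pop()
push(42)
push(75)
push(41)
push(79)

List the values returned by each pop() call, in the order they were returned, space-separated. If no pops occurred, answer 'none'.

push(37): heap contents = [37]
pop() → 37: heap contents = []
push(45): heap contents = [45]
pop() → 45: heap contents = []
push(26): heap contents = [26]
push(84): heap contents = [26, 84]
pop() → 26: heap contents = [84]
pop() → 84: heap contents = []
push(42): heap contents = [42]
push(75): heap contents = [42, 75]
push(41): heap contents = [41, 42, 75]
push(79): heap contents = [41, 42, 75, 79]

Answer: 37 45 26 84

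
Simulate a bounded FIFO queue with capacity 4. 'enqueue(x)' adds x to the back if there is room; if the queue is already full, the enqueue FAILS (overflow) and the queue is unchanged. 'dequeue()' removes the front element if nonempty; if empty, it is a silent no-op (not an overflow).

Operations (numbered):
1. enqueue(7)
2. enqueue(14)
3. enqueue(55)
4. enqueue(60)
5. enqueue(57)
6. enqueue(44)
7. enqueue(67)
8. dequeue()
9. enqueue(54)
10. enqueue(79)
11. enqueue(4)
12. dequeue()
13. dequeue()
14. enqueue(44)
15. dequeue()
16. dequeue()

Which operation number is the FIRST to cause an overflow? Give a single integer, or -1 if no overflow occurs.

Answer: 5

Derivation:
1. enqueue(7): size=1
2. enqueue(14): size=2
3. enqueue(55): size=3
4. enqueue(60): size=4
5. enqueue(57): size=4=cap → OVERFLOW (fail)
6. enqueue(44): size=4=cap → OVERFLOW (fail)
7. enqueue(67): size=4=cap → OVERFLOW (fail)
8. dequeue(): size=3
9. enqueue(54): size=4
10. enqueue(79): size=4=cap → OVERFLOW (fail)
11. enqueue(4): size=4=cap → OVERFLOW (fail)
12. dequeue(): size=3
13. dequeue(): size=2
14. enqueue(44): size=3
15. dequeue(): size=2
16. dequeue(): size=1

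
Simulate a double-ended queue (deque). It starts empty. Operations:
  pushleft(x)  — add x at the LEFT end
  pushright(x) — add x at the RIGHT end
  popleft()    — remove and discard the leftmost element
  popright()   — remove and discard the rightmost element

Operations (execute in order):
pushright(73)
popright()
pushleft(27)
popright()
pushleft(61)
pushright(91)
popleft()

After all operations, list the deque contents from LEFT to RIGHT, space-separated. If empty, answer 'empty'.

pushright(73): [73]
popright(): []
pushleft(27): [27]
popright(): []
pushleft(61): [61]
pushright(91): [61, 91]
popleft(): [91]

Answer: 91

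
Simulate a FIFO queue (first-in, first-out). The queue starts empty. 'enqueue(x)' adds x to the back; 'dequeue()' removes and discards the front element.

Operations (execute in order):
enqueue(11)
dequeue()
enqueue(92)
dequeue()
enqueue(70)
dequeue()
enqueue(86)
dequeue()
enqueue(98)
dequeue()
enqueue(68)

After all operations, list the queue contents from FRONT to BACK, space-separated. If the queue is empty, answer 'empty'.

Answer: 68

Derivation:
enqueue(11): [11]
dequeue(): []
enqueue(92): [92]
dequeue(): []
enqueue(70): [70]
dequeue(): []
enqueue(86): [86]
dequeue(): []
enqueue(98): [98]
dequeue(): []
enqueue(68): [68]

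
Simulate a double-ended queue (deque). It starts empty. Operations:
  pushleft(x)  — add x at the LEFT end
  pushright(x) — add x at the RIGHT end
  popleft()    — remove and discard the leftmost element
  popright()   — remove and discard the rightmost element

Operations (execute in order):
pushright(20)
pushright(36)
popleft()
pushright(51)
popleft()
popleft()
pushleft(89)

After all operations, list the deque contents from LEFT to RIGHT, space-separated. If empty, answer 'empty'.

pushright(20): [20]
pushright(36): [20, 36]
popleft(): [36]
pushright(51): [36, 51]
popleft(): [51]
popleft(): []
pushleft(89): [89]

Answer: 89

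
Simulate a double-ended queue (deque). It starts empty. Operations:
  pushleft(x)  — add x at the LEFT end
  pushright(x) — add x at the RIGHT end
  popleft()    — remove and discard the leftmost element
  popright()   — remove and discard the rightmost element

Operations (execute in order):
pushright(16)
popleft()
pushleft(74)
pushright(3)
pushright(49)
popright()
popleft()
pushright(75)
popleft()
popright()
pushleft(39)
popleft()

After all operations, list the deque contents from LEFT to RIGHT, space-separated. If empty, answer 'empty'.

Answer: empty

Derivation:
pushright(16): [16]
popleft(): []
pushleft(74): [74]
pushright(3): [74, 3]
pushright(49): [74, 3, 49]
popright(): [74, 3]
popleft(): [3]
pushright(75): [3, 75]
popleft(): [75]
popright(): []
pushleft(39): [39]
popleft(): []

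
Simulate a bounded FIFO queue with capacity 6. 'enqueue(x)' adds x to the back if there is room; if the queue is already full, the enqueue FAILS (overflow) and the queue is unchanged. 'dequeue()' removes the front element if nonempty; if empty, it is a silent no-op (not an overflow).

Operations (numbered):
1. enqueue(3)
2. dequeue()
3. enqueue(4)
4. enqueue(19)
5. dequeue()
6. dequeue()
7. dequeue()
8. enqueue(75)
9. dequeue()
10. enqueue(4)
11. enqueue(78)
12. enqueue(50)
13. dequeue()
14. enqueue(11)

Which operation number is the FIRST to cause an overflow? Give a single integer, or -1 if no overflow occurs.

1. enqueue(3): size=1
2. dequeue(): size=0
3. enqueue(4): size=1
4. enqueue(19): size=2
5. dequeue(): size=1
6. dequeue(): size=0
7. dequeue(): empty, no-op, size=0
8. enqueue(75): size=1
9. dequeue(): size=0
10. enqueue(4): size=1
11. enqueue(78): size=2
12. enqueue(50): size=3
13. dequeue(): size=2
14. enqueue(11): size=3

Answer: -1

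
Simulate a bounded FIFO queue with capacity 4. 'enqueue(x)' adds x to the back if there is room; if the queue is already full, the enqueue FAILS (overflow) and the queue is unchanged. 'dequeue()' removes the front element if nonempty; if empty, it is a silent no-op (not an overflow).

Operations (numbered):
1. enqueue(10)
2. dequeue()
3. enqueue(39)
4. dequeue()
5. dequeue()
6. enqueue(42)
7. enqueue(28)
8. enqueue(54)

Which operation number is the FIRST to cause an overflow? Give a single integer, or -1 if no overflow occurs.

1. enqueue(10): size=1
2. dequeue(): size=0
3. enqueue(39): size=1
4. dequeue(): size=0
5. dequeue(): empty, no-op, size=0
6. enqueue(42): size=1
7. enqueue(28): size=2
8. enqueue(54): size=3

Answer: -1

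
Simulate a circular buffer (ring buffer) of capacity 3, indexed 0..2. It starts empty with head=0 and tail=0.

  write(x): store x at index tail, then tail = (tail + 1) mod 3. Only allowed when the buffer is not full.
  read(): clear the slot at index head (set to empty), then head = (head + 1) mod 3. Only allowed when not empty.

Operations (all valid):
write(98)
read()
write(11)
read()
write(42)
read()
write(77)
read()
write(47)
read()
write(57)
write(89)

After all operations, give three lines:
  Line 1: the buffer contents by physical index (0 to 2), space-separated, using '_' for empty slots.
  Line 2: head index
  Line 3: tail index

Answer: 89 _ 57
2
1

Derivation:
write(98): buf=[98 _ _], head=0, tail=1, size=1
read(): buf=[_ _ _], head=1, tail=1, size=0
write(11): buf=[_ 11 _], head=1, tail=2, size=1
read(): buf=[_ _ _], head=2, tail=2, size=0
write(42): buf=[_ _ 42], head=2, tail=0, size=1
read(): buf=[_ _ _], head=0, tail=0, size=0
write(77): buf=[77 _ _], head=0, tail=1, size=1
read(): buf=[_ _ _], head=1, tail=1, size=0
write(47): buf=[_ 47 _], head=1, tail=2, size=1
read(): buf=[_ _ _], head=2, tail=2, size=0
write(57): buf=[_ _ 57], head=2, tail=0, size=1
write(89): buf=[89 _ 57], head=2, tail=1, size=2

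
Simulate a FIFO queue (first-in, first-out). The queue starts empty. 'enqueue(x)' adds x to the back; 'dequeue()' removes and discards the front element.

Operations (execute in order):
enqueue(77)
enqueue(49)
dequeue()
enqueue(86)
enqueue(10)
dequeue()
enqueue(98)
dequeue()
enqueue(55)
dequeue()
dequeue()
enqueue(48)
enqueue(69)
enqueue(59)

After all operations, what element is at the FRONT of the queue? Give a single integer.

enqueue(77): queue = [77]
enqueue(49): queue = [77, 49]
dequeue(): queue = [49]
enqueue(86): queue = [49, 86]
enqueue(10): queue = [49, 86, 10]
dequeue(): queue = [86, 10]
enqueue(98): queue = [86, 10, 98]
dequeue(): queue = [10, 98]
enqueue(55): queue = [10, 98, 55]
dequeue(): queue = [98, 55]
dequeue(): queue = [55]
enqueue(48): queue = [55, 48]
enqueue(69): queue = [55, 48, 69]
enqueue(59): queue = [55, 48, 69, 59]

Answer: 55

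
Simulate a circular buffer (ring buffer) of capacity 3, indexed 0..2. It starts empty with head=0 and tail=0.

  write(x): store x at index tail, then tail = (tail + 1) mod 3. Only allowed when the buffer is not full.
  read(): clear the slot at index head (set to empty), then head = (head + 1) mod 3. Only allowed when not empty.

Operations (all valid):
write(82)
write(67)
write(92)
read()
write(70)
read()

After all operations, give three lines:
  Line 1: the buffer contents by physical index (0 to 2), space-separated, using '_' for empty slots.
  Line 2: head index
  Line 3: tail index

write(82): buf=[82 _ _], head=0, tail=1, size=1
write(67): buf=[82 67 _], head=0, tail=2, size=2
write(92): buf=[82 67 92], head=0, tail=0, size=3
read(): buf=[_ 67 92], head=1, tail=0, size=2
write(70): buf=[70 67 92], head=1, tail=1, size=3
read(): buf=[70 _ 92], head=2, tail=1, size=2

Answer: 70 _ 92
2
1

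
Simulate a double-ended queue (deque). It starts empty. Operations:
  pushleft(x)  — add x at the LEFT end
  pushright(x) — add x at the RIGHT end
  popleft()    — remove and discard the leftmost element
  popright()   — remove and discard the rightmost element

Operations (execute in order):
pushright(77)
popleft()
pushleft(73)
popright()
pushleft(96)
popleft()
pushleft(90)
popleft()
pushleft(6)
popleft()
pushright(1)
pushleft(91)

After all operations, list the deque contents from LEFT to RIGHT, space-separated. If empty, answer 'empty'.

pushright(77): [77]
popleft(): []
pushleft(73): [73]
popright(): []
pushleft(96): [96]
popleft(): []
pushleft(90): [90]
popleft(): []
pushleft(6): [6]
popleft(): []
pushright(1): [1]
pushleft(91): [91, 1]

Answer: 91 1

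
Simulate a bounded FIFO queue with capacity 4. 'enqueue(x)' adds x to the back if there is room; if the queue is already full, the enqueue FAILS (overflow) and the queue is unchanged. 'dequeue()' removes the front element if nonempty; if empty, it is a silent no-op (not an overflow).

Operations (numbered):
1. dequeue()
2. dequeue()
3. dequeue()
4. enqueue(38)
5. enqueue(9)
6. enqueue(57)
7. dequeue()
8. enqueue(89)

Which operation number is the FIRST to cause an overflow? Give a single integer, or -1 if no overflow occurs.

Answer: -1

Derivation:
1. dequeue(): empty, no-op, size=0
2. dequeue(): empty, no-op, size=0
3. dequeue(): empty, no-op, size=0
4. enqueue(38): size=1
5. enqueue(9): size=2
6. enqueue(57): size=3
7. dequeue(): size=2
8. enqueue(89): size=3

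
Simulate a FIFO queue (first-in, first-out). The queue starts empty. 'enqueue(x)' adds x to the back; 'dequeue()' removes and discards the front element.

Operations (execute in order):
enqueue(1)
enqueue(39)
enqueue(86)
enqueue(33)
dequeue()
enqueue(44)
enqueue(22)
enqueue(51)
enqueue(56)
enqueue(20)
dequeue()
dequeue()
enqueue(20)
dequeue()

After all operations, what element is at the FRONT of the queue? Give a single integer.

enqueue(1): queue = [1]
enqueue(39): queue = [1, 39]
enqueue(86): queue = [1, 39, 86]
enqueue(33): queue = [1, 39, 86, 33]
dequeue(): queue = [39, 86, 33]
enqueue(44): queue = [39, 86, 33, 44]
enqueue(22): queue = [39, 86, 33, 44, 22]
enqueue(51): queue = [39, 86, 33, 44, 22, 51]
enqueue(56): queue = [39, 86, 33, 44, 22, 51, 56]
enqueue(20): queue = [39, 86, 33, 44, 22, 51, 56, 20]
dequeue(): queue = [86, 33, 44, 22, 51, 56, 20]
dequeue(): queue = [33, 44, 22, 51, 56, 20]
enqueue(20): queue = [33, 44, 22, 51, 56, 20, 20]
dequeue(): queue = [44, 22, 51, 56, 20, 20]

Answer: 44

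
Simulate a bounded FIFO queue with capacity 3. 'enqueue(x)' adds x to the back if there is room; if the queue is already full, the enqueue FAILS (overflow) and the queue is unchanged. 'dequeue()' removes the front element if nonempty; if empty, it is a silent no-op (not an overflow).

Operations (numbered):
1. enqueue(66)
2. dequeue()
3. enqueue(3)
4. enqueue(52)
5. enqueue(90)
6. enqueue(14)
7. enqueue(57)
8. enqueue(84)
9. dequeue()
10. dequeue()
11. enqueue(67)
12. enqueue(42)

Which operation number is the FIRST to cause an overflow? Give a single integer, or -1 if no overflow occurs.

1. enqueue(66): size=1
2. dequeue(): size=0
3. enqueue(3): size=1
4. enqueue(52): size=2
5. enqueue(90): size=3
6. enqueue(14): size=3=cap → OVERFLOW (fail)
7. enqueue(57): size=3=cap → OVERFLOW (fail)
8. enqueue(84): size=3=cap → OVERFLOW (fail)
9. dequeue(): size=2
10. dequeue(): size=1
11. enqueue(67): size=2
12. enqueue(42): size=3

Answer: 6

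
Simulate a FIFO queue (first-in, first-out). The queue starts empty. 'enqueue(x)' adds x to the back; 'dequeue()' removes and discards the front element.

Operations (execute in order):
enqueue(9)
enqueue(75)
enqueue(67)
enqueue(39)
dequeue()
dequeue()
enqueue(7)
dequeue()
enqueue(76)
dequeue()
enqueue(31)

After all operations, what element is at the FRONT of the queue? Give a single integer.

Answer: 7

Derivation:
enqueue(9): queue = [9]
enqueue(75): queue = [9, 75]
enqueue(67): queue = [9, 75, 67]
enqueue(39): queue = [9, 75, 67, 39]
dequeue(): queue = [75, 67, 39]
dequeue(): queue = [67, 39]
enqueue(7): queue = [67, 39, 7]
dequeue(): queue = [39, 7]
enqueue(76): queue = [39, 7, 76]
dequeue(): queue = [7, 76]
enqueue(31): queue = [7, 76, 31]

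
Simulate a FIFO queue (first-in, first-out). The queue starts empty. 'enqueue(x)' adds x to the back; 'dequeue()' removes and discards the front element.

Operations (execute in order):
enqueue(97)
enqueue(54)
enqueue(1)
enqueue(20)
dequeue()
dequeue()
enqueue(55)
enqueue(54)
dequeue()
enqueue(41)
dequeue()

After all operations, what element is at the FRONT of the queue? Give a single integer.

enqueue(97): queue = [97]
enqueue(54): queue = [97, 54]
enqueue(1): queue = [97, 54, 1]
enqueue(20): queue = [97, 54, 1, 20]
dequeue(): queue = [54, 1, 20]
dequeue(): queue = [1, 20]
enqueue(55): queue = [1, 20, 55]
enqueue(54): queue = [1, 20, 55, 54]
dequeue(): queue = [20, 55, 54]
enqueue(41): queue = [20, 55, 54, 41]
dequeue(): queue = [55, 54, 41]

Answer: 55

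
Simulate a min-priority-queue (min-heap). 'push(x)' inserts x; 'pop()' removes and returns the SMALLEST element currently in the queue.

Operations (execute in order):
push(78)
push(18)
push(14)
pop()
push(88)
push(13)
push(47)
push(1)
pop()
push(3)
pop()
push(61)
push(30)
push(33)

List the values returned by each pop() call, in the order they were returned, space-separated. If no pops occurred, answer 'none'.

push(78): heap contents = [78]
push(18): heap contents = [18, 78]
push(14): heap contents = [14, 18, 78]
pop() → 14: heap contents = [18, 78]
push(88): heap contents = [18, 78, 88]
push(13): heap contents = [13, 18, 78, 88]
push(47): heap contents = [13, 18, 47, 78, 88]
push(1): heap contents = [1, 13, 18, 47, 78, 88]
pop() → 1: heap contents = [13, 18, 47, 78, 88]
push(3): heap contents = [3, 13, 18, 47, 78, 88]
pop() → 3: heap contents = [13, 18, 47, 78, 88]
push(61): heap contents = [13, 18, 47, 61, 78, 88]
push(30): heap contents = [13, 18, 30, 47, 61, 78, 88]
push(33): heap contents = [13, 18, 30, 33, 47, 61, 78, 88]

Answer: 14 1 3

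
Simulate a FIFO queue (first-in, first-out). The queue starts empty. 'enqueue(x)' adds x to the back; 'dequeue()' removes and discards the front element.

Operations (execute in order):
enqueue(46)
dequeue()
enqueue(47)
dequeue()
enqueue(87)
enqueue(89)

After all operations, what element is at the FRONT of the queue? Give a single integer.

enqueue(46): queue = [46]
dequeue(): queue = []
enqueue(47): queue = [47]
dequeue(): queue = []
enqueue(87): queue = [87]
enqueue(89): queue = [87, 89]

Answer: 87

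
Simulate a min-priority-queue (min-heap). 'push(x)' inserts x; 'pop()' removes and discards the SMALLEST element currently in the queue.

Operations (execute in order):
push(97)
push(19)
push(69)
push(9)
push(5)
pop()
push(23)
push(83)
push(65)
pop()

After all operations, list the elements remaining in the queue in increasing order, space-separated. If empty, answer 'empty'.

push(97): heap contents = [97]
push(19): heap contents = [19, 97]
push(69): heap contents = [19, 69, 97]
push(9): heap contents = [9, 19, 69, 97]
push(5): heap contents = [5, 9, 19, 69, 97]
pop() → 5: heap contents = [9, 19, 69, 97]
push(23): heap contents = [9, 19, 23, 69, 97]
push(83): heap contents = [9, 19, 23, 69, 83, 97]
push(65): heap contents = [9, 19, 23, 65, 69, 83, 97]
pop() → 9: heap contents = [19, 23, 65, 69, 83, 97]

Answer: 19 23 65 69 83 97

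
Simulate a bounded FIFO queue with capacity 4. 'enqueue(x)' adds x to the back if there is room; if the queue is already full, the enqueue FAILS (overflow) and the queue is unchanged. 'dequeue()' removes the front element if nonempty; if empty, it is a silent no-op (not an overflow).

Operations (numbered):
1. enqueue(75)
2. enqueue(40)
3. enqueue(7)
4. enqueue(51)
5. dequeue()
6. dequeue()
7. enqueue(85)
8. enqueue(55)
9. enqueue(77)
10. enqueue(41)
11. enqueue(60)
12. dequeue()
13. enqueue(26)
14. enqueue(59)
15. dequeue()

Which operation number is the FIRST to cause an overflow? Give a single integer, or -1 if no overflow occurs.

Answer: 9

Derivation:
1. enqueue(75): size=1
2. enqueue(40): size=2
3. enqueue(7): size=3
4. enqueue(51): size=4
5. dequeue(): size=3
6. dequeue(): size=2
7. enqueue(85): size=3
8. enqueue(55): size=4
9. enqueue(77): size=4=cap → OVERFLOW (fail)
10. enqueue(41): size=4=cap → OVERFLOW (fail)
11. enqueue(60): size=4=cap → OVERFLOW (fail)
12. dequeue(): size=3
13. enqueue(26): size=4
14. enqueue(59): size=4=cap → OVERFLOW (fail)
15. dequeue(): size=3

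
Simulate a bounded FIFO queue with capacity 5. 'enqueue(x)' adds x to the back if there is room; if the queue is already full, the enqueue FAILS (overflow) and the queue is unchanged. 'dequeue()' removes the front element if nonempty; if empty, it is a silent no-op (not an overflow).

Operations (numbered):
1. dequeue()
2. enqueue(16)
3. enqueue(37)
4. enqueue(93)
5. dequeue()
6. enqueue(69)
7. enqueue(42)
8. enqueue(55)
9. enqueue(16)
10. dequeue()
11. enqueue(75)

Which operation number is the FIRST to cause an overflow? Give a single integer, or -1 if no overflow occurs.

Answer: 9

Derivation:
1. dequeue(): empty, no-op, size=0
2. enqueue(16): size=1
3. enqueue(37): size=2
4. enqueue(93): size=3
5. dequeue(): size=2
6. enqueue(69): size=3
7. enqueue(42): size=4
8. enqueue(55): size=5
9. enqueue(16): size=5=cap → OVERFLOW (fail)
10. dequeue(): size=4
11. enqueue(75): size=5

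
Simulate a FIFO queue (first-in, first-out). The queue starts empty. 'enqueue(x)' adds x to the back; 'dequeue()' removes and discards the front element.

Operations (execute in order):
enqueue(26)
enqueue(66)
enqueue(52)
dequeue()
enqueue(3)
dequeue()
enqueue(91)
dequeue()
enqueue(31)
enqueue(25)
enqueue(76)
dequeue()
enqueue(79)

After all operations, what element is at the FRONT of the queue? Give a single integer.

enqueue(26): queue = [26]
enqueue(66): queue = [26, 66]
enqueue(52): queue = [26, 66, 52]
dequeue(): queue = [66, 52]
enqueue(3): queue = [66, 52, 3]
dequeue(): queue = [52, 3]
enqueue(91): queue = [52, 3, 91]
dequeue(): queue = [3, 91]
enqueue(31): queue = [3, 91, 31]
enqueue(25): queue = [3, 91, 31, 25]
enqueue(76): queue = [3, 91, 31, 25, 76]
dequeue(): queue = [91, 31, 25, 76]
enqueue(79): queue = [91, 31, 25, 76, 79]

Answer: 91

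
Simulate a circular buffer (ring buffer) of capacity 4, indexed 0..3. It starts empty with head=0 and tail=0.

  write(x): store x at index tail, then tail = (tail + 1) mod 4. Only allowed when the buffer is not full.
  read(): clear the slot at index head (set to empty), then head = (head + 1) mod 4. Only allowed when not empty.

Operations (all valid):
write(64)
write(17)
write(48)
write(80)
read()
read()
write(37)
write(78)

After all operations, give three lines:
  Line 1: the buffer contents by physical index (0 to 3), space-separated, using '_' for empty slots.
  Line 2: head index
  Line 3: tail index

Answer: 37 78 48 80
2
2

Derivation:
write(64): buf=[64 _ _ _], head=0, tail=1, size=1
write(17): buf=[64 17 _ _], head=0, tail=2, size=2
write(48): buf=[64 17 48 _], head=0, tail=3, size=3
write(80): buf=[64 17 48 80], head=0, tail=0, size=4
read(): buf=[_ 17 48 80], head=1, tail=0, size=3
read(): buf=[_ _ 48 80], head=2, tail=0, size=2
write(37): buf=[37 _ 48 80], head=2, tail=1, size=3
write(78): buf=[37 78 48 80], head=2, tail=2, size=4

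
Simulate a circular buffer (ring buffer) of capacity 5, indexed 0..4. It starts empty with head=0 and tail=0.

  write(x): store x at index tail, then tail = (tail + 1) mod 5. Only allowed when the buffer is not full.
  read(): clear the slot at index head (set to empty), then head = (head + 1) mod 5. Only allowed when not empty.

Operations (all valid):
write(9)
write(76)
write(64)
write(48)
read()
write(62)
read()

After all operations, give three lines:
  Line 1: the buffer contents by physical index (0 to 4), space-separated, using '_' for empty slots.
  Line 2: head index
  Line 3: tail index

write(9): buf=[9 _ _ _ _], head=0, tail=1, size=1
write(76): buf=[9 76 _ _ _], head=0, tail=2, size=2
write(64): buf=[9 76 64 _ _], head=0, tail=3, size=3
write(48): buf=[9 76 64 48 _], head=0, tail=4, size=4
read(): buf=[_ 76 64 48 _], head=1, tail=4, size=3
write(62): buf=[_ 76 64 48 62], head=1, tail=0, size=4
read(): buf=[_ _ 64 48 62], head=2, tail=0, size=3

Answer: _ _ 64 48 62
2
0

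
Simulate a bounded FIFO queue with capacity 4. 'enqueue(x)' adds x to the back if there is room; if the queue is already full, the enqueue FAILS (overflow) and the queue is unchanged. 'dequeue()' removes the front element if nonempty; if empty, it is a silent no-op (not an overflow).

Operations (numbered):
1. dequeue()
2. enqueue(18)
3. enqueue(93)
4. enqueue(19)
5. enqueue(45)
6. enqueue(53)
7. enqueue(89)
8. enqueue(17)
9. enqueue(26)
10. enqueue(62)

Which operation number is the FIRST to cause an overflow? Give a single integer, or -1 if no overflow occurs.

1. dequeue(): empty, no-op, size=0
2. enqueue(18): size=1
3. enqueue(93): size=2
4. enqueue(19): size=3
5. enqueue(45): size=4
6. enqueue(53): size=4=cap → OVERFLOW (fail)
7. enqueue(89): size=4=cap → OVERFLOW (fail)
8. enqueue(17): size=4=cap → OVERFLOW (fail)
9. enqueue(26): size=4=cap → OVERFLOW (fail)
10. enqueue(62): size=4=cap → OVERFLOW (fail)

Answer: 6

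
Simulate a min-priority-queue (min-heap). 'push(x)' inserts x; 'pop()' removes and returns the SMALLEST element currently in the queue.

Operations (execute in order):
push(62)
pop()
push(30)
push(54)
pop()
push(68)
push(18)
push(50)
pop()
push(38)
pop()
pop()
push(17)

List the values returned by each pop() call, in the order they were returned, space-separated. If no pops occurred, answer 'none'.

push(62): heap contents = [62]
pop() → 62: heap contents = []
push(30): heap contents = [30]
push(54): heap contents = [30, 54]
pop() → 30: heap contents = [54]
push(68): heap contents = [54, 68]
push(18): heap contents = [18, 54, 68]
push(50): heap contents = [18, 50, 54, 68]
pop() → 18: heap contents = [50, 54, 68]
push(38): heap contents = [38, 50, 54, 68]
pop() → 38: heap contents = [50, 54, 68]
pop() → 50: heap contents = [54, 68]
push(17): heap contents = [17, 54, 68]

Answer: 62 30 18 38 50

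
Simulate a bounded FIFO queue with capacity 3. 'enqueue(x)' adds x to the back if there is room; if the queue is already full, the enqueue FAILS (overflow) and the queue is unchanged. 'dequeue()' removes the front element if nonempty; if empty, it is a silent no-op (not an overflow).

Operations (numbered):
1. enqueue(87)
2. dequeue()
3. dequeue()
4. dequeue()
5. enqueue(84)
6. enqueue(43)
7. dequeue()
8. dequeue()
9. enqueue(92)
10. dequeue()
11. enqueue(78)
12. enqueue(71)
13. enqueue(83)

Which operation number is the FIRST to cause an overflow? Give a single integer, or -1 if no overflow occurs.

1. enqueue(87): size=1
2. dequeue(): size=0
3. dequeue(): empty, no-op, size=0
4. dequeue(): empty, no-op, size=0
5. enqueue(84): size=1
6. enqueue(43): size=2
7. dequeue(): size=1
8. dequeue(): size=0
9. enqueue(92): size=1
10. dequeue(): size=0
11. enqueue(78): size=1
12. enqueue(71): size=2
13. enqueue(83): size=3

Answer: -1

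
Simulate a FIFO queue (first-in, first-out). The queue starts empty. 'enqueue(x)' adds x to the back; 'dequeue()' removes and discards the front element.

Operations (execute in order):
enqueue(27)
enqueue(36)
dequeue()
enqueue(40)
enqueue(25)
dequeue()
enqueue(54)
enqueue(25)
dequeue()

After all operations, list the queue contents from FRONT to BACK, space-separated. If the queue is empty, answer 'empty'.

Answer: 25 54 25

Derivation:
enqueue(27): [27]
enqueue(36): [27, 36]
dequeue(): [36]
enqueue(40): [36, 40]
enqueue(25): [36, 40, 25]
dequeue(): [40, 25]
enqueue(54): [40, 25, 54]
enqueue(25): [40, 25, 54, 25]
dequeue(): [25, 54, 25]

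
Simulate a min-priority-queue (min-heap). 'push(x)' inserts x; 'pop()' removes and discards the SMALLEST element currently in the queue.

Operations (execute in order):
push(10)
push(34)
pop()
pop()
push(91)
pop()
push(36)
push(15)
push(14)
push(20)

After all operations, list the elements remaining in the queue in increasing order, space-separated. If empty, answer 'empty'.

Answer: 14 15 20 36

Derivation:
push(10): heap contents = [10]
push(34): heap contents = [10, 34]
pop() → 10: heap contents = [34]
pop() → 34: heap contents = []
push(91): heap contents = [91]
pop() → 91: heap contents = []
push(36): heap contents = [36]
push(15): heap contents = [15, 36]
push(14): heap contents = [14, 15, 36]
push(20): heap contents = [14, 15, 20, 36]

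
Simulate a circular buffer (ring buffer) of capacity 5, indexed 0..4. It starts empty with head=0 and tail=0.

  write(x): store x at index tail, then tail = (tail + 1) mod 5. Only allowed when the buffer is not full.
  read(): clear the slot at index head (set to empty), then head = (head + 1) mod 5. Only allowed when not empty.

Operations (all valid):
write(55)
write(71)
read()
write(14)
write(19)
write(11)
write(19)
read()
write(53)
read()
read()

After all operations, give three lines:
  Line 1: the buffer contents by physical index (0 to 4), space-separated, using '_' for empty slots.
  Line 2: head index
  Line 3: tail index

write(55): buf=[55 _ _ _ _], head=0, tail=1, size=1
write(71): buf=[55 71 _ _ _], head=0, tail=2, size=2
read(): buf=[_ 71 _ _ _], head=1, tail=2, size=1
write(14): buf=[_ 71 14 _ _], head=1, tail=3, size=2
write(19): buf=[_ 71 14 19 _], head=1, tail=4, size=3
write(11): buf=[_ 71 14 19 11], head=1, tail=0, size=4
write(19): buf=[19 71 14 19 11], head=1, tail=1, size=5
read(): buf=[19 _ 14 19 11], head=2, tail=1, size=4
write(53): buf=[19 53 14 19 11], head=2, tail=2, size=5
read(): buf=[19 53 _ 19 11], head=3, tail=2, size=4
read(): buf=[19 53 _ _ 11], head=4, tail=2, size=3

Answer: 19 53 _ _ 11
4
2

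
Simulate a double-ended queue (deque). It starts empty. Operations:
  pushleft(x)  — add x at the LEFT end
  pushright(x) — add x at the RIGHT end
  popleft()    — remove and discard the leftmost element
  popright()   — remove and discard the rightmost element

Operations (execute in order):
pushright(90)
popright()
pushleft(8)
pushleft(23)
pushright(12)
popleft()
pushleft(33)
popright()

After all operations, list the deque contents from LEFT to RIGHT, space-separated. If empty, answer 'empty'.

Answer: 33 8

Derivation:
pushright(90): [90]
popright(): []
pushleft(8): [8]
pushleft(23): [23, 8]
pushright(12): [23, 8, 12]
popleft(): [8, 12]
pushleft(33): [33, 8, 12]
popright(): [33, 8]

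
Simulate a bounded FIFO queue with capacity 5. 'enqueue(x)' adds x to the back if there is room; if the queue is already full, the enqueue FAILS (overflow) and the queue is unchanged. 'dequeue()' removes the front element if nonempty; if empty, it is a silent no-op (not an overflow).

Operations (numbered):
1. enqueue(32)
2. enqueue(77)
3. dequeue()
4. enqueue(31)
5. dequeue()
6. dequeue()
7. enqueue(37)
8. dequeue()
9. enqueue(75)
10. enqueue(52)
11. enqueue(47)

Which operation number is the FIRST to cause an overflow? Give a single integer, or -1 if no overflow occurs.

Answer: -1

Derivation:
1. enqueue(32): size=1
2. enqueue(77): size=2
3. dequeue(): size=1
4. enqueue(31): size=2
5. dequeue(): size=1
6. dequeue(): size=0
7. enqueue(37): size=1
8. dequeue(): size=0
9. enqueue(75): size=1
10. enqueue(52): size=2
11. enqueue(47): size=3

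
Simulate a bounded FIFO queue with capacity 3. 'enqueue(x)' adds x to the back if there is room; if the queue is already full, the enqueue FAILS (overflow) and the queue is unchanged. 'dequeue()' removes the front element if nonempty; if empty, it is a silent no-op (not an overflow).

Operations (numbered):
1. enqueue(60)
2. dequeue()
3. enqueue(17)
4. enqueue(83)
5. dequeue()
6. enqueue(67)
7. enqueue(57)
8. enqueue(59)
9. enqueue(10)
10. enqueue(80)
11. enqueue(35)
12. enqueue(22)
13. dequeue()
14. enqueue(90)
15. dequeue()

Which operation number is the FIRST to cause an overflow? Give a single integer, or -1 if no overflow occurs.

1. enqueue(60): size=1
2. dequeue(): size=0
3. enqueue(17): size=1
4. enqueue(83): size=2
5. dequeue(): size=1
6. enqueue(67): size=2
7. enqueue(57): size=3
8. enqueue(59): size=3=cap → OVERFLOW (fail)
9. enqueue(10): size=3=cap → OVERFLOW (fail)
10. enqueue(80): size=3=cap → OVERFLOW (fail)
11. enqueue(35): size=3=cap → OVERFLOW (fail)
12. enqueue(22): size=3=cap → OVERFLOW (fail)
13. dequeue(): size=2
14. enqueue(90): size=3
15. dequeue(): size=2

Answer: 8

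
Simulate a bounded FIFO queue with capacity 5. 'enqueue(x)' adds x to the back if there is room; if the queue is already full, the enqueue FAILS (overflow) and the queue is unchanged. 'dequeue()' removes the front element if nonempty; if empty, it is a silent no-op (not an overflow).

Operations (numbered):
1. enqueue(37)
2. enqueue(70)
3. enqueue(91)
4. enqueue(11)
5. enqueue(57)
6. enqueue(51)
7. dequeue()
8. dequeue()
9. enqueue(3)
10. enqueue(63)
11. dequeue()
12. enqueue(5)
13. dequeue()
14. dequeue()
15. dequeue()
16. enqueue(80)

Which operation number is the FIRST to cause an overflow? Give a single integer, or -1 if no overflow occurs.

1. enqueue(37): size=1
2. enqueue(70): size=2
3. enqueue(91): size=3
4. enqueue(11): size=4
5. enqueue(57): size=5
6. enqueue(51): size=5=cap → OVERFLOW (fail)
7. dequeue(): size=4
8. dequeue(): size=3
9. enqueue(3): size=4
10. enqueue(63): size=5
11. dequeue(): size=4
12. enqueue(5): size=5
13. dequeue(): size=4
14. dequeue(): size=3
15. dequeue(): size=2
16. enqueue(80): size=3

Answer: 6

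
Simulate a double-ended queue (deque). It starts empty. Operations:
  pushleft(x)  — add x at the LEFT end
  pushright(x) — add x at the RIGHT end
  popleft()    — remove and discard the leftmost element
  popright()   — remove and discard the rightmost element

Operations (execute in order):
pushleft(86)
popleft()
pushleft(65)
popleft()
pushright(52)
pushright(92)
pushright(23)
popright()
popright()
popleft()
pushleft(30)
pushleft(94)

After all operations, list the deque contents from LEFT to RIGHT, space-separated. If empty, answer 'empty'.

Answer: 94 30

Derivation:
pushleft(86): [86]
popleft(): []
pushleft(65): [65]
popleft(): []
pushright(52): [52]
pushright(92): [52, 92]
pushright(23): [52, 92, 23]
popright(): [52, 92]
popright(): [52]
popleft(): []
pushleft(30): [30]
pushleft(94): [94, 30]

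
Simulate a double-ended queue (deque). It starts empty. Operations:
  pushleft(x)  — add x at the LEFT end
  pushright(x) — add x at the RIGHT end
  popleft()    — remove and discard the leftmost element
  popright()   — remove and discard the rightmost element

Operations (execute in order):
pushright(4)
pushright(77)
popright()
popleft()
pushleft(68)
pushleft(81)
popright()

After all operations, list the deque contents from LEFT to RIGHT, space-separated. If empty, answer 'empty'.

Answer: 81

Derivation:
pushright(4): [4]
pushright(77): [4, 77]
popright(): [4]
popleft(): []
pushleft(68): [68]
pushleft(81): [81, 68]
popright(): [81]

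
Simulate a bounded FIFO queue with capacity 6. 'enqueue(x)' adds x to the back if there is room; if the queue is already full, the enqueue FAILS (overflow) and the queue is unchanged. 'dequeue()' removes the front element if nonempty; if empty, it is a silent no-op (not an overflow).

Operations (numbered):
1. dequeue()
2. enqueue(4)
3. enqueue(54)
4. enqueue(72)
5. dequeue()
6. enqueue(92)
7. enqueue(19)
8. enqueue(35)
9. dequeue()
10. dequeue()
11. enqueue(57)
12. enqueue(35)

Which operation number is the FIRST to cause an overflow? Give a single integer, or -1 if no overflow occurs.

Answer: -1

Derivation:
1. dequeue(): empty, no-op, size=0
2. enqueue(4): size=1
3. enqueue(54): size=2
4. enqueue(72): size=3
5. dequeue(): size=2
6. enqueue(92): size=3
7. enqueue(19): size=4
8. enqueue(35): size=5
9. dequeue(): size=4
10. dequeue(): size=3
11. enqueue(57): size=4
12. enqueue(35): size=5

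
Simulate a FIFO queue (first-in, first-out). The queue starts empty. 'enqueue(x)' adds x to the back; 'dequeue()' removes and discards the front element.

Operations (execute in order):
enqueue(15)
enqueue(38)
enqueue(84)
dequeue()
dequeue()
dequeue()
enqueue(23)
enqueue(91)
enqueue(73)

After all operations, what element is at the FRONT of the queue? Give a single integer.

enqueue(15): queue = [15]
enqueue(38): queue = [15, 38]
enqueue(84): queue = [15, 38, 84]
dequeue(): queue = [38, 84]
dequeue(): queue = [84]
dequeue(): queue = []
enqueue(23): queue = [23]
enqueue(91): queue = [23, 91]
enqueue(73): queue = [23, 91, 73]

Answer: 23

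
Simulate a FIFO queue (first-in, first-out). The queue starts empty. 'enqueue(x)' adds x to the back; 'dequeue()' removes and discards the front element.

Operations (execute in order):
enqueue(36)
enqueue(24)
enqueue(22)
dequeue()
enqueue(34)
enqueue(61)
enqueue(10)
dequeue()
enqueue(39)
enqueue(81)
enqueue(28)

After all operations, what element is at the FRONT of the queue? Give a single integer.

enqueue(36): queue = [36]
enqueue(24): queue = [36, 24]
enqueue(22): queue = [36, 24, 22]
dequeue(): queue = [24, 22]
enqueue(34): queue = [24, 22, 34]
enqueue(61): queue = [24, 22, 34, 61]
enqueue(10): queue = [24, 22, 34, 61, 10]
dequeue(): queue = [22, 34, 61, 10]
enqueue(39): queue = [22, 34, 61, 10, 39]
enqueue(81): queue = [22, 34, 61, 10, 39, 81]
enqueue(28): queue = [22, 34, 61, 10, 39, 81, 28]

Answer: 22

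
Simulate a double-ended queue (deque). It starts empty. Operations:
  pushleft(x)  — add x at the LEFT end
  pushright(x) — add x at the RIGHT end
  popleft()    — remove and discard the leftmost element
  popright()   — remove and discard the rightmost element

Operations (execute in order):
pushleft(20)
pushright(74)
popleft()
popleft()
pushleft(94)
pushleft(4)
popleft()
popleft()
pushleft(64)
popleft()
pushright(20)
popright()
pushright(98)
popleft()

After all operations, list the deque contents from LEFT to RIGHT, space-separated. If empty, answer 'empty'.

pushleft(20): [20]
pushright(74): [20, 74]
popleft(): [74]
popleft(): []
pushleft(94): [94]
pushleft(4): [4, 94]
popleft(): [94]
popleft(): []
pushleft(64): [64]
popleft(): []
pushright(20): [20]
popright(): []
pushright(98): [98]
popleft(): []

Answer: empty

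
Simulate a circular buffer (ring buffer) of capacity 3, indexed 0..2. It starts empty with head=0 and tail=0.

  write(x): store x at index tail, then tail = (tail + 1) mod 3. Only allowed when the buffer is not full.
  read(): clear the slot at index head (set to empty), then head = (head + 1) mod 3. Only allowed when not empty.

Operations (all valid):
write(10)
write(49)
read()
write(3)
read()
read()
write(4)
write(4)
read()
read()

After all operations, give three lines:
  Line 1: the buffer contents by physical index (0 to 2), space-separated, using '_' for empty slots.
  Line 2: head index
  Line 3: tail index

Answer: _ _ _
2
2

Derivation:
write(10): buf=[10 _ _], head=0, tail=1, size=1
write(49): buf=[10 49 _], head=0, tail=2, size=2
read(): buf=[_ 49 _], head=1, tail=2, size=1
write(3): buf=[_ 49 3], head=1, tail=0, size=2
read(): buf=[_ _ 3], head=2, tail=0, size=1
read(): buf=[_ _ _], head=0, tail=0, size=0
write(4): buf=[4 _ _], head=0, tail=1, size=1
write(4): buf=[4 4 _], head=0, tail=2, size=2
read(): buf=[_ 4 _], head=1, tail=2, size=1
read(): buf=[_ _ _], head=2, tail=2, size=0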